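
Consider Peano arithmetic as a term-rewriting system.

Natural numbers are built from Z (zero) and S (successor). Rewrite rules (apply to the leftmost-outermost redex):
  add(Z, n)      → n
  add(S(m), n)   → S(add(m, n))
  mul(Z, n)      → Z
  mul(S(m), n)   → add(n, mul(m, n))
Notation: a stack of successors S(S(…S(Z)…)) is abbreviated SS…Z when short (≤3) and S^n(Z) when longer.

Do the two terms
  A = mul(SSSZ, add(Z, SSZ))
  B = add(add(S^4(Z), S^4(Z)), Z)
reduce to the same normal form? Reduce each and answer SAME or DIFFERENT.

Term A:
  start: mul(SSSZ, add(Z, SSZ))
  [1] add(add(Z, SSZ), mul(SSZ, add(Z, SSZ)))
  [2] add(SSZ, mul(SSZ, add(Z, SSZ)))
  [3] S(add(SZ, mul(SSZ, add(Z, SSZ))))
  [4] S(S(add(Z, mul(SSZ, add(Z, SSZ)))))
  [5] S(S(mul(SSZ, add(Z, SSZ))))
  [6] S(S(add(add(Z, SSZ), mul(SZ, add(Z, SSZ)))))
  [7] S(S(add(SSZ, mul(SZ, add(Z, SSZ)))))
  [8] S(S(S(add(SZ, mul(SZ, add(Z, SSZ))))))
  [9] S(S(S(S(add(Z, mul(SZ, add(Z, SSZ)))))))
  [10] S(S(S(S(mul(SZ, add(Z, SSZ))))))
  [11] S(S(S(S(add(add(Z, SSZ), mul(Z, add(Z, SSZ)))))))
  [12] S(S(S(S(add(SSZ, mul(Z, add(Z, SSZ)))))))
  [13] S(S(S(S(S(add(SZ, mul(Z, add(Z, SSZ))))))))
  [14] S(S(S(S(S(S(add(Z, mul(Z, add(Z, SSZ)))))))))
  [15] S(S(S(S(S(S(mul(Z, add(Z, SSZ))))))))
  [16] S^6(Z)

Term B:
  start: add(add(S^4(Z), S^4(Z)), Z)
  [1] add(S(add(SSSZ, S^4(Z))), Z)
  [2] S(add(add(SSSZ, S^4(Z)), Z))
  [3] S(add(S(add(SSZ, S^4(Z))), Z))
  [4] S(S(add(add(SSZ, S^4(Z)), Z)))
  [5] S(S(add(S(add(SZ, S^4(Z))), Z)))
  [6] S(S(S(add(add(SZ, S^4(Z)), Z))))
  [7] S(S(S(add(S(add(Z, S^4(Z))), Z))))
  [8] S(S(S(S(add(add(Z, S^4(Z)), Z)))))
  [9] S(S(S(S(add(S^4(Z), Z)))))
  [10] S(S(S(S(S(add(SSSZ, Z))))))
  [11] S(S(S(S(S(S(add(SSZ, Z)))))))
  [12] S(S(S(S(S(S(S(add(SZ, Z))))))))
  [13] S(S(S(S(S(S(S(S(add(Z, Z)))))))))
  [14] S^8(Z)

Answer: DIFFERENT — A ⇓ S^6(Z), B ⇓ S^8(Z)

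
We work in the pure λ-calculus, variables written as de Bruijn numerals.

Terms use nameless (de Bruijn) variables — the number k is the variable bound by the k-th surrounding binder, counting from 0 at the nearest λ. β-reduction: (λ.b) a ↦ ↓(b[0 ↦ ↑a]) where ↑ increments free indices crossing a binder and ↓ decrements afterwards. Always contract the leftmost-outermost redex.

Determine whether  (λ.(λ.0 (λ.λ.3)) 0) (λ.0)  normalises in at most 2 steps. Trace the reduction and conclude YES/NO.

  start: (λ.(λ.0 (λ.λ.3)) 0) (λ.0)
  [1] (λ.0 (λ.λ.λ.0)) (λ.0)
  [2] (λ.0) (λ.λ.λ.0)

Answer: NO — after 2 steps the term is (λ.0) (λ.λ.λ.0), not yet normal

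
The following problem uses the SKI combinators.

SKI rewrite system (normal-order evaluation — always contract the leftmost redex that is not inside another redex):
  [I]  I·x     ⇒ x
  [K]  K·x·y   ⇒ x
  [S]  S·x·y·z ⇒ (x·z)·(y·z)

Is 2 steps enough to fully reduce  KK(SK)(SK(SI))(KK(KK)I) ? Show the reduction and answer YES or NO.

  start: KK(SK)(SK(SI))(KK(KK)I)
  →1  K(SK(SI))(KK(KK)I)
  →2  SK(SI)

Answer: YES — reaches normal form SK(SI) in 2 ≤ 2 steps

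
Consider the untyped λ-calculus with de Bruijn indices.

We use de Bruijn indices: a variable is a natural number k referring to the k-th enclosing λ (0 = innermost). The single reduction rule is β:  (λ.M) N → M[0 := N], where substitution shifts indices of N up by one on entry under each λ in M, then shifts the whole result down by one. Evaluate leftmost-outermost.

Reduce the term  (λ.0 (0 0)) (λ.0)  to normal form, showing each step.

  start: (λ.0 (0 0)) (λ.0)
  [1] (λ.0) ((λ.0) (λ.0))
  [2] (λ.0) (λ.0)
  [3] λ.0

Answer: normal form = λ.0  (in 3 steps)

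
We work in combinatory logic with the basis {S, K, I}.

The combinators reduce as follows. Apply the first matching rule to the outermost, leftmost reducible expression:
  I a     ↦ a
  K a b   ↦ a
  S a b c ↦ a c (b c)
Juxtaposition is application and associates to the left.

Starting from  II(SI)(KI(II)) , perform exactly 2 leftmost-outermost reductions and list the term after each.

  start: II(SI)(KI(II))
  [1] I(SI)(KI(II))
  [2] SI(KI(II))

Answer: after 2 steps: SI(KI(II))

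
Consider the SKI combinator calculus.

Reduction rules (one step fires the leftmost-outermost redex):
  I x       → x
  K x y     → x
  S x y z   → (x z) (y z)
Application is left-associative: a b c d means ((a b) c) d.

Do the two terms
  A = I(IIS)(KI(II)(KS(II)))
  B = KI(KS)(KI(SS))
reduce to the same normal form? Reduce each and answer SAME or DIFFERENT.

Answer: DIFFERENT — A ⇓ SS, B ⇓ I

Working:
Term A:
  start: I(IIS)(KI(II)(KS(II)))
  →1  IIS(KI(II)(KS(II)))
  →2  IS(KI(II)(KS(II)))
  →3  S(KI(II)(KS(II)))
  →4  S(I(KS(II)))
  →5  S(KS(II))
  →6  SS

Term B:
  start: KI(KS)(KI(SS))
  →1  I(KI(SS))
  →2  KI(SS)
  →3  I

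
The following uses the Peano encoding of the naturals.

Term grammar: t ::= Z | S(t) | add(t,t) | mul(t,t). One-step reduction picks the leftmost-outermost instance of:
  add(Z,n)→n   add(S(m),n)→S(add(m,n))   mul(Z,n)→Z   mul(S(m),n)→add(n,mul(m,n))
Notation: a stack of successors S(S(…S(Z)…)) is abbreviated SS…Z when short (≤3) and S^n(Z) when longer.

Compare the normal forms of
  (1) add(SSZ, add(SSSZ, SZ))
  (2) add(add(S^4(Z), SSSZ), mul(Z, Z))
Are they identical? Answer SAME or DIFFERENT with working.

Answer: DIFFERENT — A ⇓ S^6(Z), B ⇓ S^7(Z)

Derivation:
Term A:
  start: add(SSZ, add(SSSZ, SZ))
  step 1: S(add(SZ, add(SSSZ, SZ)))
  step 2: S(S(add(Z, add(SSSZ, SZ))))
  step 3: S(S(add(SSSZ, SZ)))
  step 4: S(S(S(add(SSZ, SZ))))
  step 5: S(S(S(S(add(SZ, SZ)))))
  step 6: S(S(S(S(S(add(Z, SZ))))))
  step 7: S^6(Z)

Term B:
  start: add(add(S^4(Z), SSSZ), mul(Z, Z))
  step 1: add(S(add(SSSZ, SSSZ)), mul(Z, Z))
  step 2: S(add(add(SSSZ, SSSZ), mul(Z, Z)))
  step 3: S(add(S(add(SSZ, SSSZ)), mul(Z, Z)))
  step 4: S(S(add(add(SSZ, SSSZ), mul(Z, Z))))
  step 5: S(S(add(S(add(SZ, SSSZ)), mul(Z, Z))))
  step 6: S(S(S(add(add(SZ, SSSZ), mul(Z, Z)))))
  step 7: S(S(S(add(S(add(Z, SSSZ)), mul(Z, Z)))))
  step 8: S(S(S(S(add(add(Z, SSSZ), mul(Z, Z))))))
  step 9: S(S(S(S(add(SSSZ, mul(Z, Z))))))
  step 10: S(S(S(S(S(add(SSZ, mul(Z, Z)))))))
  step 11: S(S(S(S(S(S(add(SZ, mul(Z, Z))))))))
  step 12: S(S(S(S(S(S(S(add(Z, mul(Z, Z)))))))))
  step 13: S(S(S(S(S(S(S(mul(Z, Z))))))))
  step 14: S^7(Z)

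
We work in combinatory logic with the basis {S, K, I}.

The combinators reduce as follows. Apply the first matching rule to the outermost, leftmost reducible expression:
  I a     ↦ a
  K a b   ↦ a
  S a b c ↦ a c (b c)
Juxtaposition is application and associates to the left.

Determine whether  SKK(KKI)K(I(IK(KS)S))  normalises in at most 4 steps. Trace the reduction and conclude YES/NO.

Answer: YES — reaches normal form K in 4 ≤ 4 steps

Derivation:
  start: SKK(KKI)K(I(IK(KS)S))
  [1] K(KKI)(K(KKI))K(I(IK(KS)S))
  [2] KKIK(I(IK(KS)S))
  [3] KK(I(IK(KS)S))
  [4] K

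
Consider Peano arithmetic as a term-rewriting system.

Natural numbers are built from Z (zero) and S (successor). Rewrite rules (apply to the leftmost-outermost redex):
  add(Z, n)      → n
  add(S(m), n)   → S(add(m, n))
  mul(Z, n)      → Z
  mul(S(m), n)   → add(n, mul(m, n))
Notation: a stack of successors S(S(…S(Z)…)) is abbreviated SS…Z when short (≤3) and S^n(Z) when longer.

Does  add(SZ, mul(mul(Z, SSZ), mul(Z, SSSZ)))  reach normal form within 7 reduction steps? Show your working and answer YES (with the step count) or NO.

Answer: YES — reaches normal form SZ in 4 ≤ 7 steps

Reduction:
  start: add(SZ, mul(mul(Z, SSZ), mul(Z, SSSZ)))
  step 1: S(add(Z, mul(mul(Z, SSZ), mul(Z, SSSZ))))
  step 2: S(mul(mul(Z, SSZ), mul(Z, SSSZ)))
  step 3: S(mul(Z, mul(Z, SSSZ)))
  step 4: SZ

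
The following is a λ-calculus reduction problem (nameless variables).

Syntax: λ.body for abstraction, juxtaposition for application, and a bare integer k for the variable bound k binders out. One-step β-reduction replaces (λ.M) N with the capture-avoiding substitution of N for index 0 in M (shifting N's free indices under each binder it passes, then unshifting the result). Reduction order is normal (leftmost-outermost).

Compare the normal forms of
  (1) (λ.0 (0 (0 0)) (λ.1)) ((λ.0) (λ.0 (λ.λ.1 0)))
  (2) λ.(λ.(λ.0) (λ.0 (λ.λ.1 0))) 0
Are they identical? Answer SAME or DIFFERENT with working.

Answer: SAME — A ⇓ λ.λ.0 (λ.λ.1 0), B ⇓ λ.λ.0 (λ.λ.1 0)

Reduction:
Term A:
  start: (λ.0 (0 (0 0)) (λ.1)) ((λ.0) (λ.0 (λ.λ.1 0)))
  [1] (λ.0) (λ.0 (λ.λ.1 0)) ((λ.0) (λ.0 (λ.λ.1 0)) ((λ.0) (λ.0 (λ.λ.1 0)) ((λ.0) (λ.0 (λ.λ.1 0))))) (λ.(λ.0) (λ.0 (λ.λ.1 0)))
  [2] (λ.0 (λ.λ.1 0)) ((λ.0) (λ.0 (λ.λ.1 0)) ((λ.0) (λ.0 (λ.λ.1 0)) ((λ.0) (λ.0 (λ.λ.1 0))))) (λ.(λ.0) (λ.0 (λ.λ.1 0)))
  [3] (λ.0) (λ.0 (λ.λ.1 0)) ((λ.0) (λ.0 (λ.λ.1 0)) ((λ.0) (λ.0 (λ.λ.1 0)))) (λ.λ.1 0) (λ.(λ.0) (λ.0 (λ.λ.1 0)))
  [4] (λ.0 (λ.λ.1 0)) ((λ.0) (λ.0 (λ.λ.1 0)) ((λ.0) (λ.0 (λ.λ.1 0)))) (λ.λ.1 0) (λ.(λ.0) (λ.0 (λ.λ.1 0)))
  [5] (λ.0) (λ.0 (λ.λ.1 0)) ((λ.0) (λ.0 (λ.λ.1 0))) (λ.λ.1 0) (λ.λ.1 0) (λ.(λ.0) (λ.0 (λ.λ.1 0)))
  [6] (λ.0 (λ.λ.1 0)) ((λ.0) (λ.0 (λ.λ.1 0))) (λ.λ.1 0) (λ.λ.1 0) (λ.(λ.0) (λ.0 (λ.λ.1 0)))
  [7] (λ.0) (λ.0 (λ.λ.1 0)) (λ.λ.1 0) (λ.λ.1 0) (λ.λ.1 0) (λ.(λ.0) (λ.0 (λ.λ.1 0)))
  [8] (λ.0 (λ.λ.1 0)) (λ.λ.1 0) (λ.λ.1 0) (λ.λ.1 0) (λ.(λ.0) (λ.0 (λ.λ.1 0)))
  [9] (λ.λ.1 0) (λ.λ.1 0) (λ.λ.1 0) (λ.λ.1 0) (λ.(λ.0) (λ.0 (λ.λ.1 0)))
  [10] (λ.(λ.λ.1 0) 0) (λ.λ.1 0) (λ.λ.1 0) (λ.(λ.0) (λ.0 (λ.λ.1 0)))
  [11] (λ.λ.1 0) (λ.λ.1 0) (λ.λ.1 0) (λ.(λ.0) (λ.0 (λ.λ.1 0)))
  [12] (λ.(λ.λ.1 0) 0) (λ.λ.1 0) (λ.(λ.0) (λ.0 (λ.λ.1 0)))
  [13] (λ.λ.1 0) (λ.λ.1 0) (λ.(λ.0) (λ.0 (λ.λ.1 0)))
  [14] (λ.(λ.λ.1 0) 0) (λ.(λ.0) (λ.0 (λ.λ.1 0)))
  [15] (λ.λ.1 0) (λ.(λ.0) (λ.0 (λ.λ.1 0)))
  [16] λ.(λ.(λ.0) (λ.0 (λ.λ.1 0))) 0
  [17] λ.(λ.0) (λ.0 (λ.λ.1 0))
  [18] λ.λ.0 (λ.λ.1 0)

Term B:
  start: λ.(λ.(λ.0) (λ.0 (λ.λ.1 0))) 0
  [1] λ.(λ.0) (λ.0 (λ.λ.1 0))
  [2] λ.λ.0 (λ.λ.1 0)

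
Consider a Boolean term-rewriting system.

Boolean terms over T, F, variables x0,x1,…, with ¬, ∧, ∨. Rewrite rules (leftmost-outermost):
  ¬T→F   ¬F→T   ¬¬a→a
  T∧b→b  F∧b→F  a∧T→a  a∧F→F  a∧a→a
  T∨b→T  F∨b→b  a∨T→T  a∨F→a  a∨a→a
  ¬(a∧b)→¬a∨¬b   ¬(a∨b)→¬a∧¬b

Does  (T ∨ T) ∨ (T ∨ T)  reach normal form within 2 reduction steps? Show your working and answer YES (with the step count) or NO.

Answer: YES — reaches normal form T in 2 ≤ 2 steps

Working:
  start: (T ∨ T) ∨ (T ∨ T)
  [1] T ∨ T
  [2] T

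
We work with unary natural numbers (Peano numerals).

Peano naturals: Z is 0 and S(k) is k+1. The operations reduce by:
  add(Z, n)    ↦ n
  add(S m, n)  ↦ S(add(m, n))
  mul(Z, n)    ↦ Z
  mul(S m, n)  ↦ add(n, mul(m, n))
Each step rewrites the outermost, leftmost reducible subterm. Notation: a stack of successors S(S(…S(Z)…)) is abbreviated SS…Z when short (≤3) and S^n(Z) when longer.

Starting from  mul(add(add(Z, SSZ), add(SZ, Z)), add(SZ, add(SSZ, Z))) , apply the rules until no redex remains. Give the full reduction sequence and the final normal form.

Answer: normal form = S^9(Z)  (in 37 steps)

Working:
  start: mul(add(add(Z, SSZ), add(SZ, Z)), add(SZ, add(SSZ, Z)))
  →1  mul(add(SSZ, add(SZ, Z)), add(SZ, add(SSZ, Z)))
  →2  mul(S(add(SZ, add(SZ, Z))), add(SZ, add(SSZ, Z)))
  →3  add(add(SZ, add(SSZ, Z)), mul(add(SZ, add(SZ, Z)), add(SZ, add(SSZ, Z))))
  →4  add(S(add(Z, add(SSZ, Z))), mul(add(SZ, add(SZ, Z)), add(SZ, add(SSZ, Z))))
  →5  S(add(add(Z, add(SSZ, Z)), mul(add(SZ, add(SZ, Z)), add(SZ, add(SSZ, Z)))))
  →6  S(add(add(SSZ, Z), mul(add(SZ, add(SZ, Z)), add(SZ, add(SSZ, Z)))))
  →7  S(add(S(add(SZ, Z)), mul(add(SZ, add(SZ, Z)), add(SZ, add(SSZ, Z)))))
  →8  S(S(add(add(SZ, Z), mul(add(SZ, add(SZ, Z)), add(SZ, add(SSZ, Z))))))
  →9  S(S(add(S(add(Z, Z)), mul(add(SZ, add(SZ, Z)), add(SZ, add(SSZ, Z))))))
  →10  S(S(S(add(add(Z, Z), mul(add(SZ, add(SZ, Z)), add(SZ, add(SSZ, Z)))))))
  →11  S(S(S(add(Z, mul(add(SZ, add(SZ, Z)), add(SZ, add(SSZ, Z)))))))
  →12  S(S(S(mul(add(SZ, add(SZ, Z)), add(SZ, add(SSZ, Z))))))
  →13  S(S(S(mul(S(add(Z, add(SZ, Z))), add(SZ, add(SSZ, Z))))))
  →14  S(S(S(add(add(SZ, add(SSZ, Z)), mul(add(Z, add(SZ, Z)), add(SZ, add(SSZ, Z)))))))
  →15  S(S(S(add(S(add(Z, add(SSZ, Z))), mul(add(Z, add(SZ, Z)), add(SZ, add(SSZ, Z)))))))
  →16  S(S(S(S(add(add(Z, add(SSZ, Z)), mul(add(Z, add(SZ, Z)), add(SZ, add(SSZ, Z))))))))
  →17  S(S(S(S(add(add(SSZ, Z), mul(add(Z, add(SZ, Z)), add(SZ, add(SSZ, Z))))))))
  →18  S(S(S(S(add(S(add(SZ, Z)), mul(add(Z, add(SZ, Z)), add(SZ, add(SSZ, Z))))))))
  →19  S(S(S(S(S(add(add(SZ, Z), mul(add(Z, add(SZ, Z)), add(SZ, add(SSZ, Z)))))))))
  →20  S(S(S(S(S(add(S(add(Z, Z)), mul(add(Z, add(SZ, Z)), add(SZ, add(SSZ, Z)))))))))
  →21  S(S(S(S(S(S(add(add(Z, Z), mul(add(Z, add(SZ, Z)), add(SZ, add(SSZ, Z))))))))))
  →22  S(S(S(S(S(S(add(Z, mul(add(Z, add(SZ, Z)), add(SZ, add(SSZ, Z))))))))))
  →23  S(S(S(S(S(S(mul(add(Z, add(SZ, Z)), add(SZ, add(SSZ, Z)))))))))
  →24  S(S(S(S(S(S(mul(add(SZ, Z), add(SZ, add(SSZ, Z)))))))))
  →25  S(S(S(S(S(S(mul(S(add(Z, Z)), add(SZ, add(SSZ, Z)))))))))
  →26  S(S(S(S(S(S(add(add(SZ, add(SSZ, Z)), mul(add(Z, Z), add(SZ, add(SSZ, Z))))))))))
  →27  S(S(S(S(S(S(add(S(add(Z, add(SSZ, Z))), mul(add(Z, Z), add(SZ, add(SSZ, Z))))))))))
  →28  S(S(S(S(S(S(S(add(add(Z, add(SSZ, Z)), mul(add(Z, Z), add(SZ, add(SSZ, Z)))))))))))
  →29  S(S(S(S(S(S(S(add(add(SSZ, Z), mul(add(Z, Z), add(SZ, add(SSZ, Z)))))))))))
  →30  S(S(S(S(S(S(S(add(S(add(SZ, Z)), mul(add(Z, Z), add(SZ, add(SSZ, Z)))))))))))
  →31  S(S(S(S(S(S(S(S(add(add(SZ, Z), mul(add(Z, Z), add(SZ, add(SSZ, Z))))))))))))
  →32  S(S(S(S(S(S(S(S(add(S(add(Z, Z)), mul(add(Z, Z), add(SZ, add(SSZ, Z))))))))))))
  →33  S(S(S(S(S(S(S(S(S(add(add(Z, Z), mul(add(Z, Z), add(SZ, add(SSZ, Z)))))))))))))
  →34  S(S(S(S(S(S(S(S(S(add(Z, mul(add(Z, Z), add(SZ, add(SSZ, Z)))))))))))))
  →35  S(S(S(S(S(S(S(S(S(mul(add(Z, Z), add(SZ, add(SSZ, Z))))))))))))
  →36  S(S(S(S(S(S(S(S(S(mul(Z, add(SZ, add(SSZ, Z))))))))))))
  →37  S^9(Z)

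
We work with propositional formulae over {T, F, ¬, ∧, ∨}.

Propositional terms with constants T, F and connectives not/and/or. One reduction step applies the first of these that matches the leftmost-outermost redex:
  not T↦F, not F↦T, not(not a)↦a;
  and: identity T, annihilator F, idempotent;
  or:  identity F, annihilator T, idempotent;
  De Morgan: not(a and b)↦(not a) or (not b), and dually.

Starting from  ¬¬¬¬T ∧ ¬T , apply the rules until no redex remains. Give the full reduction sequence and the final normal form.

  start: ¬¬¬¬T ∧ ¬T
  [1] ¬¬T ∧ ¬T
  [2] T ∧ ¬T
  [3] ¬T
  [4] F

Answer: normal form = F  (in 4 steps)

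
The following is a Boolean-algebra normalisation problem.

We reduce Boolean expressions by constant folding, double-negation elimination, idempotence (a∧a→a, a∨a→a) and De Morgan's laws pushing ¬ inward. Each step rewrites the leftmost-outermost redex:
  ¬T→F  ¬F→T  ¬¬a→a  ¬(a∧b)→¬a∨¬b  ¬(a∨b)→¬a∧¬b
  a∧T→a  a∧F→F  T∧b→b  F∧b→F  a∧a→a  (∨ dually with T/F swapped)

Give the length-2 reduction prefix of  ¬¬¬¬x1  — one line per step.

  start: ¬¬¬¬x1
  →1  ¬¬x1
  →2  x1

Answer: after 2 steps: x1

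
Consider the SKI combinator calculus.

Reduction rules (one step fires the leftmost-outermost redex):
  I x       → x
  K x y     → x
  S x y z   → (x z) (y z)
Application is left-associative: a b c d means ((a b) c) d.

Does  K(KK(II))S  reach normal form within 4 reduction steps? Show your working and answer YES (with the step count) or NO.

  start: K(KK(II))S
  [1] KK(II)
  [2] K

Answer: YES — reaches normal form K in 2 ≤ 4 steps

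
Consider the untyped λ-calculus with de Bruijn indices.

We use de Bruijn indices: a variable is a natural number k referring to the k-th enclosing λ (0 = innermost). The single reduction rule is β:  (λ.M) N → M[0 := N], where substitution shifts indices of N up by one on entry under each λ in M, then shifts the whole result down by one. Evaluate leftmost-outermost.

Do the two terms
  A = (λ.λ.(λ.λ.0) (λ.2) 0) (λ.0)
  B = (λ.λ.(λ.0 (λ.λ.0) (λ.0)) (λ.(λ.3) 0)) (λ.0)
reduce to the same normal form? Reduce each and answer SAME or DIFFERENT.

Answer: DIFFERENT — A ⇓ λ.0, B ⇓ λ.λ.0

Reduction:
Term A:
  start: (λ.λ.(λ.λ.0) (λ.2) 0) (λ.0)
  [1] λ.(λ.λ.0) (λ.λ.0) 0
  [2] λ.(λ.0) 0
  [3] λ.0

Term B:
  start: (λ.λ.(λ.0 (λ.λ.0) (λ.0)) (λ.(λ.3) 0)) (λ.0)
  [1] λ.(λ.0 (λ.λ.0) (λ.0)) (λ.(λ.λ.0) 0)
  [2] λ.(λ.(λ.λ.0) 0) (λ.λ.0) (λ.0)
  [3] λ.(λ.λ.0) (λ.λ.0) (λ.0)
  [4] λ.(λ.0) (λ.0)
  [5] λ.λ.0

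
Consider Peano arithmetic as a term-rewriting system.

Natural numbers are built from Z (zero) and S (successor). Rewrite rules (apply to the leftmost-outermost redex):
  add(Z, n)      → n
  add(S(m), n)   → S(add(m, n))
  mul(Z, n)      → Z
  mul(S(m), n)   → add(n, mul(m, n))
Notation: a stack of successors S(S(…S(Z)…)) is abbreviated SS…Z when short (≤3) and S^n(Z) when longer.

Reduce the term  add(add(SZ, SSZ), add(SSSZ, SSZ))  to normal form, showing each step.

Answer: normal form = S^8(Z)  (in 10 steps)

Derivation:
  start: add(add(SZ, SSZ), add(SSSZ, SSZ))
  →1  add(S(add(Z, SSZ)), add(SSSZ, SSZ))
  →2  S(add(add(Z, SSZ), add(SSSZ, SSZ)))
  →3  S(add(SSZ, add(SSSZ, SSZ)))
  →4  S(S(add(SZ, add(SSSZ, SSZ))))
  →5  S(S(S(add(Z, add(SSSZ, SSZ)))))
  →6  S(S(S(add(SSSZ, SSZ))))
  →7  S(S(S(S(add(SSZ, SSZ)))))
  →8  S(S(S(S(S(add(SZ, SSZ))))))
  →9  S(S(S(S(S(S(add(Z, SSZ)))))))
  →10  S^8(Z)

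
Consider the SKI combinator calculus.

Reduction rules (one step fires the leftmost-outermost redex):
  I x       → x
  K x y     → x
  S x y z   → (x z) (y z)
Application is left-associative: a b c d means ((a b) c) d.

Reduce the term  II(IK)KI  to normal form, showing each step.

Answer: normal form = K  (in 4 steps)

Working:
  start: II(IK)KI
  →1  I(IK)KI
  →2  IKKI
  →3  KKI
  →4  K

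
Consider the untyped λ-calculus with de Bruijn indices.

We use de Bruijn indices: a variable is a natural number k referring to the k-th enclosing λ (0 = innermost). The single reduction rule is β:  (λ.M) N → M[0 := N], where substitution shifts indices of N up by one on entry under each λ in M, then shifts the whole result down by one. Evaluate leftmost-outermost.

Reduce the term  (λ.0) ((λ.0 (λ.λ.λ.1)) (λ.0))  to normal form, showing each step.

Answer: normal form = λ.λ.λ.1  (in 3 steps)

Reduction:
  start: (λ.0) ((λ.0 (λ.λ.λ.1)) (λ.0))
  step 1: (λ.0 (λ.λ.λ.1)) (λ.0)
  step 2: (λ.0) (λ.λ.λ.1)
  step 3: λ.λ.λ.1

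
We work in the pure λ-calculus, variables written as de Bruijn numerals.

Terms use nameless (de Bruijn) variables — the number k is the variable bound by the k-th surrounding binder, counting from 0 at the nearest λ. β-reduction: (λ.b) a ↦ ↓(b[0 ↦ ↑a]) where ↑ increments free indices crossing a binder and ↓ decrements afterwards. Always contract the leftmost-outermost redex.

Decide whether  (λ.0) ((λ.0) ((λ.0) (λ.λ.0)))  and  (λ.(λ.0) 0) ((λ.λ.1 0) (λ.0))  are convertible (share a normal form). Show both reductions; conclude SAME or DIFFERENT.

Answer: DIFFERENT — A ⇓ λ.λ.0, B ⇓ λ.0

Derivation:
Term A:
  start: (λ.0) ((λ.0) ((λ.0) (λ.λ.0)))
  step 1: (λ.0) ((λ.0) (λ.λ.0))
  step 2: (λ.0) (λ.λ.0)
  step 3: λ.λ.0

Term B:
  start: (λ.(λ.0) 0) ((λ.λ.1 0) (λ.0))
  step 1: (λ.0) ((λ.λ.1 0) (λ.0))
  step 2: (λ.λ.1 0) (λ.0)
  step 3: λ.(λ.0) 0
  step 4: λ.0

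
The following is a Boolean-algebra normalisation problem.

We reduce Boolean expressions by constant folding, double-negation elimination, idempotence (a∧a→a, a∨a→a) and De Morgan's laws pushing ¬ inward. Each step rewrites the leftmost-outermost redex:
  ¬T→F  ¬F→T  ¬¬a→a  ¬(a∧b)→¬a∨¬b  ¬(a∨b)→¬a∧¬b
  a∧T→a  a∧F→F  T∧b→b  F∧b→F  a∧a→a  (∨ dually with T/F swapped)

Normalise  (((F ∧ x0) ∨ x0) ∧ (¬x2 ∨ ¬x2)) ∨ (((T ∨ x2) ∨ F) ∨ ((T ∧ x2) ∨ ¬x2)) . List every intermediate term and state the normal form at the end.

  start: (((F ∧ x0) ∨ x0) ∧ (¬x2 ∨ ¬x2)) ∨ (((T ∨ x2) ∨ F) ∨ ((T ∧ x2) ∨ ¬x2))
  →1  ((F ∨ x0) ∧ (¬x2 ∨ ¬x2)) ∨ (((T ∨ x2) ∨ F) ∨ ((T ∧ x2) ∨ ¬x2))
  →2  (x0 ∧ (¬x2 ∨ ¬x2)) ∨ (((T ∨ x2) ∨ F) ∨ ((T ∧ x2) ∨ ¬x2))
  →3  (x0 ∧ ¬x2) ∨ (((T ∨ x2) ∨ F) ∨ ((T ∧ x2) ∨ ¬x2))
  →4  (x0 ∧ ¬x2) ∨ ((T ∨ x2) ∨ ((T ∧ x2) ∨ ¬x2))
  →5  (x0 ∧ ¬x2) ∨ (T ∨ ((T ∧ x2) ∨ ¬x2))
  →6  (x0 ∧ ¬x2) ∨ T
  →7  T

Answer: normal form = T  (in 7 steps)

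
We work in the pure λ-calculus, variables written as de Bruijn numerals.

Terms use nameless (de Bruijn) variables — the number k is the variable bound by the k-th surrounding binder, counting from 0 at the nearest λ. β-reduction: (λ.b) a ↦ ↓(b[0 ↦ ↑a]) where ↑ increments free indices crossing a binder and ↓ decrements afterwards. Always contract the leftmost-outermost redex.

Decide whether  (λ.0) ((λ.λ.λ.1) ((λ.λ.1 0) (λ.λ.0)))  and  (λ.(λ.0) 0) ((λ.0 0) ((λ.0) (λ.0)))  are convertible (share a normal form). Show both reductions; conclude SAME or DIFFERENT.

Term A:
  start: (λ.0) ((λ.λ.λ.1) ((λ.λ.1 0) (λ.λ.0)))
  [1] (λ.λ.λ.1) ((λ.λ.1 0) (λ.λ.0))
  [2] λ.λ.1

Term B:
  start: (λ.(λ.0) 0) ((λ.0 0) ((λ.0) (λ.0)))
  [1] (λ.0) ((λ.0 0) ((λ.0) (λ.0)))
  [2] (λ.0 0) ((λ.0) (λ.0))
  [3] (λ.0) (λ.0) ((λ.0) (λ.0))
  [4] (λ.0) ((λ.0) (λ.0))
  [5] (λ.0) (λ.0)
  [6] λ.0

Answer: DIFFERENT — A ⇓ λ.λ.1, B ⇓ λ.0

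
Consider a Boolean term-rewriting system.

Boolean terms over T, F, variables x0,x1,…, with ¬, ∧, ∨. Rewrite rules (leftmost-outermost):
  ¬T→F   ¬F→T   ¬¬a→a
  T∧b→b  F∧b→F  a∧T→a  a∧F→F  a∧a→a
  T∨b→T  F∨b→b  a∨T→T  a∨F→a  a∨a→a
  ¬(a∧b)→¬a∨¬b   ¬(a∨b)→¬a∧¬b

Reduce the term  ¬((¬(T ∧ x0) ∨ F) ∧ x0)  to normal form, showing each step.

  start: ¬((¬(T ∧ x0) ∨ F) ∧ x0)
  [1] ¬(¬(T ∧ x0) ∨ F) ∨ ¬x0
  [2] (¬¬(T ∧ x0) ∧ ¬F) ∨ ¬x0
  [3] ((T ∧ x0) ∧ ¬F) ∨ ¬x0
  [4] (x0 ∧ ¬F) ∨ ¬x0
  [5] (x0 ∧ T) ∨ ¬x0
  [6] x0 ∨ ¬x0

Answer: normal form = x0 ∨ ¬x0  (in 6 steps)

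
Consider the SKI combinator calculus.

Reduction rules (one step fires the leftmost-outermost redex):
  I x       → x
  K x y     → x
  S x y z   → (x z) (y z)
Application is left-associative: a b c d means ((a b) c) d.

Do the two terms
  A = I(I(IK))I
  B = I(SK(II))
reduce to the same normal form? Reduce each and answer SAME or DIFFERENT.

Term A:
  start: I(I(IK))I
  [1] I(IK)I
  [2] IKI
  [3] KI

Term B:
  start: I(SK(II))
  [1] SK(II)
  [2] SKI

Answer: DIFFERENT — A ⇓ KI, B ⇓ SKI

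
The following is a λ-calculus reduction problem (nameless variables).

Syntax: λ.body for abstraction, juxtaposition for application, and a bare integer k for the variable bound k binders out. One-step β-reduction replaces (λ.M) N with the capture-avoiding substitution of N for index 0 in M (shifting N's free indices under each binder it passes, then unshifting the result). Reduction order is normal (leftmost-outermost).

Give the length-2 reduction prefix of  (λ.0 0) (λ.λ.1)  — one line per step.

  start: (λ.0 0) (λ.λ.1)
  step 1: (λ.λ.1) (λ.λ.1)
  step 2: λ.λ.λ.1

Answer: after 2 steps: λ.λ.λ.1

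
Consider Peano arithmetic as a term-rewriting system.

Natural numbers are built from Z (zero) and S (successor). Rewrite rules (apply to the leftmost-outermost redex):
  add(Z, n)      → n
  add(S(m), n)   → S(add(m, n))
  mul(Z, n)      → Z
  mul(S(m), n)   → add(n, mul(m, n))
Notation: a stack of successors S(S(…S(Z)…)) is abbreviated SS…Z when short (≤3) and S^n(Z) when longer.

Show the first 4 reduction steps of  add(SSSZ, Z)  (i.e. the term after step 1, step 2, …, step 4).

  start: add(SSSZ, Z)
  →1  S(add(SSZ, Z))
  →2  S(S(add(SZ, Z)))
  →3  S(S(S(add(Z, Z))))
  →4  SSSZ

Answer: after 4 steps: SSSZ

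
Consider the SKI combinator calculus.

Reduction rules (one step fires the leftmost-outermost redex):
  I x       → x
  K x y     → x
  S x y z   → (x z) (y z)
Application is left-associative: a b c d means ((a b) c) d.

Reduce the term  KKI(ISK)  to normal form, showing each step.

Answer: normal form = K(SK)  (in 2 steps)

Reduction:
  start: KKI(ISK)
  [1] K(ISK)
  [2] K(SK)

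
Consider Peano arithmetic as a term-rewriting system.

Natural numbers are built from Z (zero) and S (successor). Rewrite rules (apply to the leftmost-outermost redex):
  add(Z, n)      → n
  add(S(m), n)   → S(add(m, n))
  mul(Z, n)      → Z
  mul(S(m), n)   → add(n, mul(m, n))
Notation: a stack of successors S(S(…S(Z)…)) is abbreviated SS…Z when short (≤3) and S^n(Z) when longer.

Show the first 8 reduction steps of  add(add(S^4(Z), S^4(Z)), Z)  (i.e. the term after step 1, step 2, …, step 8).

  start: add(add(S^4(Z), S^4(Z)), Z)
  step 1: add(S(add(SSSZ, S^4(Z))), Z)
  step 2: S(add(add(SSSZ, S^4(Z)), Z))
  step 3: S(add(S(add(SSZ, S^4(Z))), Z))
  step 4: S(S(add(add(SSZ, S^4(Z)), Z)))
  step 5: S(S(add(S(add(SZ, S^4(Z))), Z)))
  step 6: S(S(S(add(add(SZ, S^4(Z)), Z))))
  step 7: S(S(S(add(S(add(Z, S^4(Z))), Z))))
  step 8: S(S(S(S(add(add(Z, S^4(Z)), Z)))))

Answer: after 8 steps: S(S(S(S(add(add(Z, S^4(Z)), Z)))))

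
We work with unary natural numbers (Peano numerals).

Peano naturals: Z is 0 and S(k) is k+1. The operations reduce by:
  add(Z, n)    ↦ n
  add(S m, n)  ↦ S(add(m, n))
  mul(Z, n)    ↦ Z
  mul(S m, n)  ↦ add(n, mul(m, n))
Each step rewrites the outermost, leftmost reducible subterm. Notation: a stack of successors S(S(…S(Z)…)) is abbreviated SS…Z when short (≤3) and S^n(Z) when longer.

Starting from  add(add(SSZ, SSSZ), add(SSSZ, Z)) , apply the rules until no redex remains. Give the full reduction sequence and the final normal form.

Answer: normal form = S^8(Z)  (in 13 steps)

Derivation:
  start: add(add(SSZ, SSSZ), add(SSSZ, Z))
  step 1: add(S(add(SZ, SSSZ)), add(SSSZ, Z))
  step 2: S(add(add(SZ, SSSZ), add(SSSZ, Z)))
  step 3: S(add(S(add(Z, SSSZ)), add(SSSZ, Z)))
  step 4: S(S(add(add(Z, SSSZ), add(SSSZ, Z))))
  step 5: S(S(add(SSSZ, add(SSSZ, Z))))
  step 6: S(S(S(add(SSZ, add(SSSZ, Z)))))
  step 7: S(S(S(S(add(SZ, add(SSSZ, Z))))))
  step 8: S(S(S(S(S(add(Z, add(SSSZ, Z)))))))
  step 9: S(S(S(S(S(add(SSSZ, Z))))))
  step 10: S(S(S(S(S(S(add(SSZ, Z)))))))
  step 11: S(S(S(S(S(S(S(add(SZ, Z))))))))
  step 12: S(S(S(S(S(S(S(S(add(Z, Z)))))))))
  step 13: S^8(Z)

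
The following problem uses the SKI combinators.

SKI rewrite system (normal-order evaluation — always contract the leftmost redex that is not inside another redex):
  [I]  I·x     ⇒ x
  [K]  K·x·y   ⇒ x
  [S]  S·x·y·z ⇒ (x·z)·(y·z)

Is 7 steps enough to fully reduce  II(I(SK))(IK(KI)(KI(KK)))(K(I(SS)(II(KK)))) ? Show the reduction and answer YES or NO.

  start: II(I(SK))(IK(KI)(KI(KK)))(K(I(SS)(II(KK))))
  step 1: I(I(SK))(IK(KI)(KI(KK)))(K(I(SS)(II(KK))))
  step 2: I(SK)(IK(KI)(KI(KK)))(K(I(SS)(II(KK))))
  step 3: SK(IK(KI)(KI(KK)))(K(I(SS)(II(KK))))
  step 4: K(K(I(SS)(II(KK))))(IK(KI)(KI(KK))(K(I(SS)(II(KK)))))
  step 5: K(I(SS)(II(KK)))
  step 6: K(SS(II(KK)))
  step 7: K(SS(I(KK)))

Answer: NO — after 7 steps the term is K(SS(I(KK))), not yet normal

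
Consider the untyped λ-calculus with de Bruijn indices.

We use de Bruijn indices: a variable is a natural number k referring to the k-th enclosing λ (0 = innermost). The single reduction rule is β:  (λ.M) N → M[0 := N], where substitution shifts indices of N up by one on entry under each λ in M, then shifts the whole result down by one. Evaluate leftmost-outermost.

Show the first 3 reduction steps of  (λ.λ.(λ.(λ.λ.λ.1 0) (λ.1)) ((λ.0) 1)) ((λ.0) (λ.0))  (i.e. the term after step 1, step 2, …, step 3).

  start: (λ.λ.(λ.(λ.λ.λ.1 0) (λ.1)) ((λ.0) 1)) ((λ.0) (λ.0))
  →1  λ.(λ.(λ.λ.λ.1 0) (λ.1)) ((λ.0) ((λ.0) (λ.0)))
  →2  λ.(λ.λ.λ.1 0) (λ.(λ.0) ((λ.0) (λ.0)))
  →3  λ.λ.λ.1 0

Answer: after 3 steps: λ.λ.λ.1 0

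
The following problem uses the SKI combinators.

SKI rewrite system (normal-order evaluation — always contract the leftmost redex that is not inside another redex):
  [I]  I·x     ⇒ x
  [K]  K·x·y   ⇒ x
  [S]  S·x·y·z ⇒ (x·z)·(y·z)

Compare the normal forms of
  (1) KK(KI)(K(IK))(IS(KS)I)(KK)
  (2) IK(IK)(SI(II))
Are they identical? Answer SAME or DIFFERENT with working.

Answer: SAME — A ⇓ K, B ⇓ K

Reduction:
Term A:
  start: KK(KI)(K(IK))(IS(KS)I)(KK)
  →1  K(K(IK))(IS(KS)I)(KK)
  →2  K(IK)(KK)
  →3  IK
  →4  K

Term B:
  start: IK(IK)(SI(II))
  →1  K(IK)(SI(II))
  →2  IK
  →3  K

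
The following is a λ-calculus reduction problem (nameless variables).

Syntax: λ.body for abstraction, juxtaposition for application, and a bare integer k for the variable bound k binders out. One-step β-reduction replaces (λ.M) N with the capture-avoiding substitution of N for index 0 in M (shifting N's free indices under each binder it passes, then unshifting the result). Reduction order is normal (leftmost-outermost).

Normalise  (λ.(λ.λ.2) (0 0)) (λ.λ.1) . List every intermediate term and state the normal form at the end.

  start: (λ.(λ.λ.2) (0 0)) (λ.λ.1)
  [1] (λ.λ.λ.λ.1) ((λ.λ.1) (λ.λ.1))
  [2] λ.λ.λ.1

Answer: normal form = λ.λ.λ.1  (in 2 steps)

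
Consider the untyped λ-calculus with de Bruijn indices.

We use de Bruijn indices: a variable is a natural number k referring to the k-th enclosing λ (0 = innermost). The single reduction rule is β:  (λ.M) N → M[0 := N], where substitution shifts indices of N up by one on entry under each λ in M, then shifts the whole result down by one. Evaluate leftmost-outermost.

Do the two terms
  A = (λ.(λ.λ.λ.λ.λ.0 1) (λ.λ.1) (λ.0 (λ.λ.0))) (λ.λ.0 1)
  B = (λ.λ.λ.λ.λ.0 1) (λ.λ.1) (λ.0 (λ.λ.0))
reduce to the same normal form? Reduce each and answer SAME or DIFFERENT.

Answer: SAME — A ⇓ λ.λ.λ.0 1, B ⇓ λ.λ.λ.0 1

Working:
Term A:
  start: (λ.(λ.λ.λ.λ.λ.0 1) (λ.λ.1) (λ.0 (λ.λ.0))) (λ.λ.0 1)
  →1  (λ.λ.λ.λ.λ.0 1) (λ.λ.1) (λ.0 (λ.λ.0))
  →2  (λ.λ.λ.λ.0 1) (λ.0 (λ.λ.0))
  →3  λ.λ.λ.0 1

Term B:
  start: (λ.λ.λ.λ.λ.0 1) (λ.λ.1) (λ.0 (λ.λ.0))
  →1  (λ.λ.λ.λ.0 1) (λ.0 (λ.λ.0))
  →2  λ.λ.λ.0 1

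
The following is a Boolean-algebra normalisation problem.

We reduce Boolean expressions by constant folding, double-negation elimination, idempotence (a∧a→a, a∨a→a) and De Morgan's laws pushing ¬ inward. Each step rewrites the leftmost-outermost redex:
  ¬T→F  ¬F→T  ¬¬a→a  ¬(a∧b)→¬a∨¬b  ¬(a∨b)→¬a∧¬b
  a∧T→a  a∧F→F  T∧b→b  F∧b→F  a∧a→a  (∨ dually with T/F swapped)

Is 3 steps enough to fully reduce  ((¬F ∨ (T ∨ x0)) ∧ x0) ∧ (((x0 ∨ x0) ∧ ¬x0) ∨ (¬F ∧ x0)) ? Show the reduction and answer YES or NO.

  start: ((¬F ∨ (T ∨ x0)) ∧ x0) ∧ (((x0 ∨ x0) ∧ ¬x0) ∨ (¬F ∧ x0))
  [1] ((T ∨ (T ∨ x0)) ∧ x0) ∧ (((x0 ∨ x0) ∧ ¬x0) ∨ (¬F ∧ x0))
  [2] (T ∧ x0) ∧ (((x0 ∨ x0) ∧ ¬x0) ∨ (¬F ∧ x0))
  [3] x0 ∧ (((x0 ∨ x0) ∧ ¬x0) ∨ (¬F ∧ x0))

Answer: NO — after 3 steps the term is x0 ∧ (((x0 ∨ x0) ∧ ¬x0) ∨ (¬F ∧ x0)), not yet normal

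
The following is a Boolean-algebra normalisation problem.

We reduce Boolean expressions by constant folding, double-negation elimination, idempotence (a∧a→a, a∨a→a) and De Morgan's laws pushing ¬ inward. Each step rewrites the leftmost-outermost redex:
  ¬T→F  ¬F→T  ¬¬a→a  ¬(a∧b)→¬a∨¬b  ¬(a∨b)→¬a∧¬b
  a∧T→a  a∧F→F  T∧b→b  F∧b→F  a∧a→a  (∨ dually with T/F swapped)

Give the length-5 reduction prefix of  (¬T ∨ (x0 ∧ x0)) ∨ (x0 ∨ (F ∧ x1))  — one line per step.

  start: (¬T ∨ (x0 ∧ x0)) ∨ (x0 ∨ (F ∧ x1))
  step 1: (F ∨ (x0 ∧ x0)) ∨ (x0 ∨ (F ∧ x1))
  step 2: (x0 ∧ x0) ∨ (x0 ∨ (F ∧ x1))
  step 3: x0 ∨ (x0 ∨ (F ∧ x1))
  step 4: x0 ∨ (x0 ∨ F)
  step 5: x0 ∨ x0

Answer: after 5 steps: x0 ∨ x0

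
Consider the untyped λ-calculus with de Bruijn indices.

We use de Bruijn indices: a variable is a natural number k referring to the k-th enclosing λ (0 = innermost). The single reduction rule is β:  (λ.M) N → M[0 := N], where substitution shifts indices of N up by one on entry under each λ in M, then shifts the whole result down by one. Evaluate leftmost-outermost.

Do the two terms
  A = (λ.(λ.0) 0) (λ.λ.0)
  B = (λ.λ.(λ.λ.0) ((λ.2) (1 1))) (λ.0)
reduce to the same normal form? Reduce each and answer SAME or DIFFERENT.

Term A:
  start: (λ.(λ.0) 0) (λ.λ.0)
  step 1: (λ.0) (λ.λ.0)
  step 2: λ.λ.0

Term B:
  start: (λ.λ.(λ.λ.0) ((λ.2) (1 1))) (λ.0)
  step 1: λ.(λ.λ.0) ((λ.λ.0) ((λ.0) (λ.0)))
  step 2: λ.λ.0

Answer: SAME — A ⇓ λ.λ.0, B ⇓ λ.λ.0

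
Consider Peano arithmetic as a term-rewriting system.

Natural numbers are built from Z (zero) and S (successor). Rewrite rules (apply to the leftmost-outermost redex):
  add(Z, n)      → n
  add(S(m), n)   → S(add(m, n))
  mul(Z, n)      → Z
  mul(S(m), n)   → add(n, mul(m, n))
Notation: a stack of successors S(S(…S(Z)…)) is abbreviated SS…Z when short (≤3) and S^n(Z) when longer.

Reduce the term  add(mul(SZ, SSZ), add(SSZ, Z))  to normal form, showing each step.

  start: add(mul(SZ, SSZ), add(SSZ, Z))
  step 1: add(add(SSZ, mul(Z, SSZ)), add(SSZ, Z))
  step 2: add(S(add(SZ, mul(Z, SSZ))), add(SSZ, Z))
  step 3: S(add(add(SZ, mul(Z, SSZ)), add(SSZ, Z)))
  step 4: S(add(S(add(Z, mul(Z, SSZ))), add(SSZ, Z)))
  step 5: S(S(add(add(Z, mul(Z, SSZ)), add(SSZ, Z))))
  step 6: S(S(add(mul(Z, SSZ), add(SSZ, Z))))
  step 7: S(S(add(Z, add(SSZ, Z))))
  step 8: S(S(add(SSZ, Z)))
  step 9: S(S(S(add(SZ, Z))))
  step 10: S(S(S(S(add(Z, Z)))))
  step 11: S^4(Z)

Answer: normal form = S^4(Z)  (in 11 steps)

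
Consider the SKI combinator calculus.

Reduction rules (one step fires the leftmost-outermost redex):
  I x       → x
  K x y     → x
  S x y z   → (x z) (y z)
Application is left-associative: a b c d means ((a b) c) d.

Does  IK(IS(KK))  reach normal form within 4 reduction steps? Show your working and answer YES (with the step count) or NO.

  start: IK(IS(KK))
  →1  K(IS(KK))
  →2  K(S(KK))

Answer: YES — reaches normal form K(S(KK)) in 2 ≤ 4 steps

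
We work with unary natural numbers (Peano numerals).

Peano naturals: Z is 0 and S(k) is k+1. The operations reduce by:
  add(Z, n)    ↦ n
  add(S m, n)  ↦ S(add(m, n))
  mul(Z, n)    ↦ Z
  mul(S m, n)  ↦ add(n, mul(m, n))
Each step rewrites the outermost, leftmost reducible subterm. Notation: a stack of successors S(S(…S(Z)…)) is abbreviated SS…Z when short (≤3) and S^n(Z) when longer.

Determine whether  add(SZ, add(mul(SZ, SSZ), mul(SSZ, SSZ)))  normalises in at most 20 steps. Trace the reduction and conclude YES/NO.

Answer: YES — reaches normal form S^7(Z) in 19 ≤ 20 steps

Derivation:
  start: add(SZ, add(mul(SZ, SSZ), mul(SSZ, SSZ)))
  [1] S(add(Z, add(mul(SZ, SSZ), mul(SSZ, SSZ))))
  [2] S(add(mul(SZ, SSZ), mul(SSZ, SSZ)))
  [3] S(add(add(SSZ, mul(Z, SSZ)), mul(SSZ, SSZ)))
  [4] S(add(S(add(SZ, mul(Z, SSZ))), mul(SSZ, SSZ)))
  [5] S(S(add(add(SZ, mul(Z, SSZ)), mul(SSZ, SSZ))))
  [6] S(S(add(S(add(Z, mul(Z, SSZ))), mul(SSZ, SSZ))))
  [7] S(S(S(add(add(Z, mul(Z, SSZ)), mul(SSZ, SSZ)))))
  [8] S(S(S(add(mul(Z, SSZ), mul(SSZ, SSZ)))))
  [9] S(S(S(add(Z, mul(SSZ, SSZ)))))
  [10] S(S(S(mul(SSZ, SSZ))))
  [11] S(S(S(add(SSZ, mul(SZ, SSZ)))))
  [12] S(S(S(S(add(SZ, mul(SZ, SSZ))))))
  [13] S(S(S(S(S(add(Z, mul(SZ, SSZ)))))))
  [14] S(S(S(S(S(mul(SZ, SSZ))))))
  [15] S(S(S(S(S(add(SSZ, mul(Z, SSZ)))))))
  [16] S(S(S(S(S(S(add(SZ, mul(Z, SSZ))))))))
  [17] S(S(S(S(S(S(S(add(Z, mul(Z, SSZ)))))))))
  [18] S(S(S(S(S(S(S(mul(Z, SSZ))))))))
  [19] S^7(Z)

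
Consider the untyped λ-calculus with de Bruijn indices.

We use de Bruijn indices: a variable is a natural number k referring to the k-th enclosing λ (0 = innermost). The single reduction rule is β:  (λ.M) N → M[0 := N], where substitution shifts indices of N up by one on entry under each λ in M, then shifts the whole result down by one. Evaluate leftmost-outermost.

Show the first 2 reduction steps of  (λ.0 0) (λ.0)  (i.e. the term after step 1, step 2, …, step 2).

  start: (λ.0 0) (λ.0)
  [1] (λ.0) (λ.0)
  [2] λ.0

Answer: after 2 steps: λ.0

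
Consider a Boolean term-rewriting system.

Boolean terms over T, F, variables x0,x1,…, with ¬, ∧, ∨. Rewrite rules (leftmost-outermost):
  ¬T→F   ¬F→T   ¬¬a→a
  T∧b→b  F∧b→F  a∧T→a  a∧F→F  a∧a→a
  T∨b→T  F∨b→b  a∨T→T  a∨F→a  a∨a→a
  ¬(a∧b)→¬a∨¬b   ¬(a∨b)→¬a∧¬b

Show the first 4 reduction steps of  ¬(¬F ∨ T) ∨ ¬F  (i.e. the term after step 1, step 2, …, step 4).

  start: ¬(¬F ∨ T) ∨ ¬F
  step 1: (¬¬F ∧ ¬T) ∨ ¬F
  step 2: (F ∧ ¬T) ∨ ¬F
  step 3: F ∨ ¬F
  step 4: ¬F

Answer: after 4 steps: ¬F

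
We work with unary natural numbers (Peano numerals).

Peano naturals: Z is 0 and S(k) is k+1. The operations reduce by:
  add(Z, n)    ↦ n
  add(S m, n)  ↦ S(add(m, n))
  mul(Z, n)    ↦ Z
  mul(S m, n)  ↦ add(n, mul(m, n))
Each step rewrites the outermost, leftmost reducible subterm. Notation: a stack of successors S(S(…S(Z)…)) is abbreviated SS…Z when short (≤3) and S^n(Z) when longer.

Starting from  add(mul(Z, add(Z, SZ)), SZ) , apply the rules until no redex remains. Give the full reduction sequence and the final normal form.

Answer: normal form = SZ  (in 2 steps)

Reduction:
  start: add(mul(Z, add(Z, SZ)), SZ)
  [1] add(Z, SZ)
  [2] SZ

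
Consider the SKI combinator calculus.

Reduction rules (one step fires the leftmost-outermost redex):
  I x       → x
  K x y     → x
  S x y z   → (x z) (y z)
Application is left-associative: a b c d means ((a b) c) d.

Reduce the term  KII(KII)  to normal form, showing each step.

Answer: normal form = I  (in 3 steps)

Derivation:
  start: KII(KII)
  step 1: I(KII)
  step 2: KII
  step 3: I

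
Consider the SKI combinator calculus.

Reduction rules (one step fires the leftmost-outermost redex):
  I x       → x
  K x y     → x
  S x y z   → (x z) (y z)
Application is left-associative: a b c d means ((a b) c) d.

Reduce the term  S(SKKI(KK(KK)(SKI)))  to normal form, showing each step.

Answer: normal form = S(K(SKI))  (in 4 steps)

Reduction:
  start: S(SKKI(KK(KK)(SKI)))
  →1  S(KI(KI)(KK(KK)(SKI)))
  →2  S(I(KK(KK)(SKI)))
  →3  S(KK(KK)(SKI))
  →4  S(K(SKI))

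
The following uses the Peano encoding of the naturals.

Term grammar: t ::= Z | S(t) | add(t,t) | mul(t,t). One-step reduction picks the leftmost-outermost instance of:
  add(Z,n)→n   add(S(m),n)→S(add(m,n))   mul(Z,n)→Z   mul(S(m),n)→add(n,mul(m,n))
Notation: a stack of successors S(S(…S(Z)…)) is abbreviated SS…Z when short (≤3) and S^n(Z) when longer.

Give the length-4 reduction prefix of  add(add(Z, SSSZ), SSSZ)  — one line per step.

  start: add(add(Z, SSSZ), SSSZ)
  [1] add(SSSZ, SSSZ)
  [2] S(add(SSZ, SSSZ))
  [3] S(S(add(SZ, SSSZ)))
  [4] S(S(S(add(Z, SSSZ))))

Answer: after 4 steps: S(S(S(add(Z, SSSZ))))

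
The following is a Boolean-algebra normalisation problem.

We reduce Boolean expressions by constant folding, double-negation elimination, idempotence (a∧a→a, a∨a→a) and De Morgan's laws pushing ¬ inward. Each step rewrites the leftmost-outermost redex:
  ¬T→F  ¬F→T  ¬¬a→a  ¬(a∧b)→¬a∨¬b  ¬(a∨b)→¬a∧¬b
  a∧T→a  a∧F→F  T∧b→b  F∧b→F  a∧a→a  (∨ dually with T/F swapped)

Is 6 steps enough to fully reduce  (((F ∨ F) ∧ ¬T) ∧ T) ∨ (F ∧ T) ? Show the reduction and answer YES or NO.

  start: (((F ∨ F) ∧ ¬T) ∧ T) ∨ (F ∧ T)
  →1  ((F ∨ F) ∧ ¬T) ∨ (F ∧ T)
  →2  (F ∧ ¬T) ∨ (F ∧ T)
  →3  F ∨ (F ∧ T)
  →4  F ∧ T
  →5  F

Answer: YES — reaches normal form F in 5 ≤ 6 steps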